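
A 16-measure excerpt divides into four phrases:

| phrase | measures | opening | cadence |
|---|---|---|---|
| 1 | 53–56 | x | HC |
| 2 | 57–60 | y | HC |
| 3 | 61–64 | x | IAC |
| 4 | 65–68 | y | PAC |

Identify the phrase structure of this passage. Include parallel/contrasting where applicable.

Four phrases in two halves: the first half (bars 53–60) ends with a half cadence, the second (mm. 61–68) with a perfect authentic cadence — a large antecedent–consequent pair, i.e. a double period.
Phrase 3 begins with the same material as phrase 1, making it parallel.

parallel double period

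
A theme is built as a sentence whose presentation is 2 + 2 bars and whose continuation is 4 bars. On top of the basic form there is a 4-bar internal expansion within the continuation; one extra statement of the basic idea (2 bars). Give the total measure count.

Basic sentence: 2 + 2 + 4 = 8 bars.
8 (basic form) + 4 (internal expansion) + 2 (extra statement) = 14.

14 measures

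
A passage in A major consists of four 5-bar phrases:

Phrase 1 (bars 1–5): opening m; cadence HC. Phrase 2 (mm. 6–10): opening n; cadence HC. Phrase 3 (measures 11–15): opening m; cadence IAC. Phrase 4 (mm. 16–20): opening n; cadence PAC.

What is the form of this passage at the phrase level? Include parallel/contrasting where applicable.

parallel double period

Four phrases in two halves: the first half (mm. 1–10) ends with a half cadence, the second (bars 11-20) with a perfect authentic cadence — a large antecedent–consequent pair, i.e. a double period.
Phrase 3 begins with the same material as phrase 1, making it parallel.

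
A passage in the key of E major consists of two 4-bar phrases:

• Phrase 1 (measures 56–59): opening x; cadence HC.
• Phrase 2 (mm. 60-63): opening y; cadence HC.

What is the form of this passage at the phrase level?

The second phrase closes with a half cadence, which is not stronger than the first phrase's half cadence; without a weak→strong cadential pair there is no antecedent–consequent relationship, so this is a phrase group rather than a period.

phrase group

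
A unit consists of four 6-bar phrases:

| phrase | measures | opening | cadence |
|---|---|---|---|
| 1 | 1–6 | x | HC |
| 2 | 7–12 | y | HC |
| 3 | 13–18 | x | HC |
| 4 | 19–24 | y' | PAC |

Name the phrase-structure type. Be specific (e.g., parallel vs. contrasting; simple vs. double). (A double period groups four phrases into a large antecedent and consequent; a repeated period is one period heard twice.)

Four phrases in two halves: the first half (mm. 1-12) ends with a half cadence, the second (mm. 13–24) with a perfect authentic cadence — a large antecedent–consequent pair, i.e. a double period.
Phrase 3 begins with the same material as phrase 1, making it parallel.

parallel double period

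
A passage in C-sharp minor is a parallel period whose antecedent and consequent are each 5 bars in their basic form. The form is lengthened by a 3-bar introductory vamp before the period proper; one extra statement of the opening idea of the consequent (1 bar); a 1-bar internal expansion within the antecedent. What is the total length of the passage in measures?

15 measures

Basic parallel period: 5 + 5 = 10 bars.
10 (basic form) + 3 (introduction) + 1 (extra statement) + 1 (internal expansion) = 15.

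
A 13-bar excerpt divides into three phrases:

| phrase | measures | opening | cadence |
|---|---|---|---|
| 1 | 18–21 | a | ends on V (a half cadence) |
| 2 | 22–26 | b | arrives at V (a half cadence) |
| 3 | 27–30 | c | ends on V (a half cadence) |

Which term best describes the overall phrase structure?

phrase group

The final phrase closes with a half cadence, which is not stronger than the preceding half cadence; the 3 phrases lack an overall antecedent–consequent design and so form a phrase group.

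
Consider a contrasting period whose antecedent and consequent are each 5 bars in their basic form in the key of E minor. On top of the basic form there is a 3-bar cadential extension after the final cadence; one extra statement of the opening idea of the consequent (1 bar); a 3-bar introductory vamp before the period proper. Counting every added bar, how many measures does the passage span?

Basic contrasting period: 5 + 5 = 10 bars.
10 (basic form) + 3 (cadential extension) + 1 (extra statement) + 3 (introduction) = 17.

17 measures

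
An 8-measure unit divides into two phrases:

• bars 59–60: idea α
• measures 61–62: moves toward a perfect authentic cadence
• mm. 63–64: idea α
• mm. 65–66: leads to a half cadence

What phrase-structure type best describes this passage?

phrase group

The second phrase closes with a half cadence, which is not stronger than the first phrase's perfect authentic cadence; without a weak→strong cadential pair there is no antecedent–consequent relationship, so this is a phrase group rather than a period.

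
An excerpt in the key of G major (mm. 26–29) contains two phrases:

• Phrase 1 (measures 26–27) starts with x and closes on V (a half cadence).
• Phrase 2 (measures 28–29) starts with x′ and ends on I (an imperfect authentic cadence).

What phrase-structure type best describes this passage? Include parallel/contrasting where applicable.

parallel period

Phrase 1 ends with a half cadence (weaker) and phrase 2 with an imperfect authentic cadence (stronger): antecedent + consequent = a period.
The two phrases open with the same material (x / x′), so the period is parallel.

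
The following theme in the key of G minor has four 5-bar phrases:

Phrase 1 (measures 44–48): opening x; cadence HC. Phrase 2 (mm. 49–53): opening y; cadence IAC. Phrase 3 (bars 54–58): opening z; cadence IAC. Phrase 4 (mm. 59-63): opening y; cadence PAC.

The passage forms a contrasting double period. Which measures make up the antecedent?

measures 44–53

In a double period the first pair of phrases (ending imperfect authentic cadence) is the large antecedent and the second pair (ending perfect authentic cadence) is the large consequent; the antecedent is measures 44–53.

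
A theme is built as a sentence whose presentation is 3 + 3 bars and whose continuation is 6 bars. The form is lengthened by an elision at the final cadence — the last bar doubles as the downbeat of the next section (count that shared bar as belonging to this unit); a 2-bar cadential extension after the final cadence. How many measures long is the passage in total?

Basic sentence: 3 + 3 + 6 = 12 bars.
12 (basic form) + 2 (cadential extension) = 14.
The elision shares a bar with the next section but does not change this unit's count.

14 measures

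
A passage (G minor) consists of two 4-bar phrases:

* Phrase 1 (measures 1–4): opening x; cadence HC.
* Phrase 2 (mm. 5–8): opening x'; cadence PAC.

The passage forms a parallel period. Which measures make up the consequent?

measures 5–8

The antecedent is the phrase ending with the weaker cadence (half cadence, phrase 1) and the consequent the one ending more conclusively (perfect authentic cadence, phrase 2); the consequent is mm. 5-8.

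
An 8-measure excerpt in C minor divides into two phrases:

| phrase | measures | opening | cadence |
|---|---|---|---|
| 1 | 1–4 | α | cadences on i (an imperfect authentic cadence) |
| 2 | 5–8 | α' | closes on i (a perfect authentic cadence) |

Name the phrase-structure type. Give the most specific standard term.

parallel period

Phrase 1 ends with an imperfect authentic cadence (weaker) and phrase 2 with a perfect authentic cadence (stronger): antecedent + consequent = a period.
The two phrases open with the same material (α / α'), so the period is parallel.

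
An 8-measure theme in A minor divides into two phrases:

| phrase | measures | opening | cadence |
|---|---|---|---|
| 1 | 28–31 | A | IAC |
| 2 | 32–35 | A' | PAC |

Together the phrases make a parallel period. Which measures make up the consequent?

measures 32–35

The phrase ending with the weaker cadence (imperfect authentic cadence) is the antecedent; the one ending more conclusively (perfect authentic cadence) is the consequent. The consequent is measures 32–35.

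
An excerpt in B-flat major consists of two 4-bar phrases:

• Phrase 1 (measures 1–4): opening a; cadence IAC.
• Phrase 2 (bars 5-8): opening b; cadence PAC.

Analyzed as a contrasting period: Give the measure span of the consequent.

The antecedent is the phrase ending with the weaker cadence (imperfect authentic cadence, phrase 1) and the consequent the one ending more conclusively (perfect authentic cadence, phrase 2); the consequent is mm. 5–8.

measures 5–8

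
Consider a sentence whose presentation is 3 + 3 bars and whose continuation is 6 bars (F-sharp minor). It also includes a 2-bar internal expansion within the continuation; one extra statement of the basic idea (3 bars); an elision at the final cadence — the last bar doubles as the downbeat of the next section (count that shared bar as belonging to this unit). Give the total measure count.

Basic sentence: 3 + 3 + 6 = 12 bars.
12 (basic form) + 2 (internal expansion) + 3 (extra statement) = 17.
The elision shares a bar with the next section but does not change this unit's count.

17 measures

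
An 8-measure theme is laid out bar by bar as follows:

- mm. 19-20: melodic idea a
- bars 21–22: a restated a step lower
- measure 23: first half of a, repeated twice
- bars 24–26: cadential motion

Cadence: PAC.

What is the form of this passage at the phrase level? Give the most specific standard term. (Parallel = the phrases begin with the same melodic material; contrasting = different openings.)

Basic idea (mm. 19-20) + its repetition (mm. 21–22) form the presentation; fragmentation and cadence (mm. 23–26) form the continuation — the 8-bar whole is a sentence.

sentence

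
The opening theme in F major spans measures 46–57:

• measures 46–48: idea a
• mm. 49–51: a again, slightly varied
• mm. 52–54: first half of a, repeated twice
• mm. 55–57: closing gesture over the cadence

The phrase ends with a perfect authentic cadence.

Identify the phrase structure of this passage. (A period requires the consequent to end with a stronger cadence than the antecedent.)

Basic idea (mm. 46–48) + its repetition (measures 49–51) form the presentation; fragmentation and cadence (mm. 52–57) form the continuation — the 12-bar whole is a sentence.

sentence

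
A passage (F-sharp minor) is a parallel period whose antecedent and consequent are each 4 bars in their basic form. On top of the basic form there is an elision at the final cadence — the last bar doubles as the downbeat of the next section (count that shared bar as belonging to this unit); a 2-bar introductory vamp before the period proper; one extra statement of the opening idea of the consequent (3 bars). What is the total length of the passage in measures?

Basic parallel period: 4 + 4 = 8 bars.
8 (basic form) + 2 (introduction) + 3 (extra statement) = 13.
The elision shares a bar with the next section but does not change this unit's count.

13 measures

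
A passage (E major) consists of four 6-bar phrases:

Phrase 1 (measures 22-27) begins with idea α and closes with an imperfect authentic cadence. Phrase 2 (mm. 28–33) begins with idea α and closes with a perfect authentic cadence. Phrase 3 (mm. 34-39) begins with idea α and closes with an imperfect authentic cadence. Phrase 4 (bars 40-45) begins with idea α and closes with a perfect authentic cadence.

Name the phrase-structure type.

The cadence pattern IAC–PAC–IAC–PAC is weak–strong twice, and phrases 3–4 restate phrases 1–2: a period heard twice, not a double period (which would end weakly at phrase 2).

repeated period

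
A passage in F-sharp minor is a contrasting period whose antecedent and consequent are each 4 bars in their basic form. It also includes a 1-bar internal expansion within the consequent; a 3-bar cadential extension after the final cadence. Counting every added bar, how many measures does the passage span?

12 measures

Basic contrasting period: 4 + 4 = 8 bars.
8 (basic form) + 1 (internal expansion) + 3 (cadential extension) = 12.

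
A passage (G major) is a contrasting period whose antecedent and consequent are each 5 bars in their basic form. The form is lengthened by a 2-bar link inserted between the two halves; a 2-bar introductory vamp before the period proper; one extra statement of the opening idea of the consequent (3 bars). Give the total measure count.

Basic contrasting period: 5 + 5 = 10 bars.
10 (basic form) + 2 (link) + 2 (introduction) + 3 (extra statement) = 17.

17 measures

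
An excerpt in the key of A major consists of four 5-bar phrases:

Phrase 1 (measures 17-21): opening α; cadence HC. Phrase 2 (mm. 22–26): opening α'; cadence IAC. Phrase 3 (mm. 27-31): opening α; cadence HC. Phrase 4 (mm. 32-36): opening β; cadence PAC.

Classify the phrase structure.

Four phrases in two halves: the first half (mm. 17-26) ends with an imperfect authentic cadence, the second (bars 27–36) with a perfect authentic cadence — a large antecedent–consequent pair, i.e. a double period.
Phrase 3 begins with the same material as phrase 1, making it parallel.

parallel double period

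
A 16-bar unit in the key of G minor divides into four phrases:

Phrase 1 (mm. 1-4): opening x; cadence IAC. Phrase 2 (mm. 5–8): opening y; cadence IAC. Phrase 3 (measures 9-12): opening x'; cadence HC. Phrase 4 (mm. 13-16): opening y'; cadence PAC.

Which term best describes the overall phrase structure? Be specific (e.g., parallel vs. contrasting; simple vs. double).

parallel double period

Four phrases in two halves: the first half (measures 1–8) ends with an imperfect authentic cadence, the second (bars 9-16) with a perfect authentic cadence — a large antecedent–consequent pair, i.e. a double period.
Phrase 3 begins with the same material as phrase 1, making it parallel.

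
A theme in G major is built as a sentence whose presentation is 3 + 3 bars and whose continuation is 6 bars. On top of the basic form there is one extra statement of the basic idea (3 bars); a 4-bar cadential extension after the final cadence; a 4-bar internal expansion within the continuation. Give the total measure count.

23 measures

Basic sentence: 3 + 3 + 6 = 12 bars.
12 (basic form) + 3 (extra statement) + 4 (cadential extension) + 4 (internal expansion) = 23.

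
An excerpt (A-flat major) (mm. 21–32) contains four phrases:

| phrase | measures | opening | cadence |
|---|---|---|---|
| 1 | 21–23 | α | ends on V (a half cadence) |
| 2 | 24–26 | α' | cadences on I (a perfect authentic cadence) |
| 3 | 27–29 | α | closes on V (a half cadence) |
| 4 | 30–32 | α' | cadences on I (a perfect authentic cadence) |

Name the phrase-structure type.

repeated period

The cadence pattern HC–PAC–HC–PAC is weak–strong twice, and phrases 3–4 restate phrases 1–2: a period heard twice, not a double period (which would end weakly at phrase 2).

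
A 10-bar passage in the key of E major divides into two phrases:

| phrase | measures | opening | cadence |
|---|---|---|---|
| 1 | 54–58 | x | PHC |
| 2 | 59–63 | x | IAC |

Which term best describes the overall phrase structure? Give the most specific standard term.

parallel period

Phrase 1 ends with a Phrygian half cadence (weaker) and phrase 2 with an imperfect authentic cadence (stronger): antecedent + consequent = a period.
The two phrases open with the same material (x / x), so the period is parallel.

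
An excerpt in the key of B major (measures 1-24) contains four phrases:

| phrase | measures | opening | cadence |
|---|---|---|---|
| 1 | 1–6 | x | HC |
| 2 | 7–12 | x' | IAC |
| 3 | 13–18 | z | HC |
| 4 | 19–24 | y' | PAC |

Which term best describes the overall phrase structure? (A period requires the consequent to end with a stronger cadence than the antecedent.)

contrasting double period

Four phrases in two halves: the first half (mm. 1–12) ends with an imperfect authentic cadence, the second (bars 13-24) with a perfect authentic cadence — a large antecedent–consequent pair, i.e. a double period.
Phrase 3 begins with different material from phrase 1, making it contrasting.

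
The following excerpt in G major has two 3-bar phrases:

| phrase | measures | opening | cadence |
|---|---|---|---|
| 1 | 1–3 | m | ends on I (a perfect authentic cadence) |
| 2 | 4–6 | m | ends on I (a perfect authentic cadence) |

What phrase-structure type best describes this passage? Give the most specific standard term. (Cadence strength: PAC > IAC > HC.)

Both phrases have the same opening (m) and the same cadence (perfect authentic cadence): the second is a restatement, not a consequent, so this is a repeated phrase rather than a period.

repeated phrase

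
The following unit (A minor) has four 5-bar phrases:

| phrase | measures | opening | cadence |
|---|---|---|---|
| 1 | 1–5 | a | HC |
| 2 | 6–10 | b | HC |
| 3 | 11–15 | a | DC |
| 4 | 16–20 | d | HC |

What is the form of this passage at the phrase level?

phrase group

Phrase 4 ends with a half cadence, no stronger than phrase 2's half cadence, so the four phrases do not form a double period; nor do phrases 3–4 duplicate 1–2, so it is not a repeated period. With no phrase reaching a conclusive cadence, the passage is a phrase group.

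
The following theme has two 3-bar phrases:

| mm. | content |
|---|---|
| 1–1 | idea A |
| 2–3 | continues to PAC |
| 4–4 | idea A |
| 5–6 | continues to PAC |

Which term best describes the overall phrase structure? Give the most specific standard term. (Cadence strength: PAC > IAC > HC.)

repeated phrase

Both phrases have the same opening (A) and the same cadence (perfect authentic cadence): the second is a restatement, not a consequent, so this is a repeated phrase rather than a period.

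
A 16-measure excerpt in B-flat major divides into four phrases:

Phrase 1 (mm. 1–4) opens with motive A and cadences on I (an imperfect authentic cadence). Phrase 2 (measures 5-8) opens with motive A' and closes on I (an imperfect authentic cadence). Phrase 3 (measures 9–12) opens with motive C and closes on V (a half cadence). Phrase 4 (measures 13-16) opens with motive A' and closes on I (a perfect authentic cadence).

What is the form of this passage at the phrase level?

Four phrases in two halves: the first half (mm. 1–8) ends with an imperfect authentic cadence, the second (mm. 9–16) with a perfect authentic cadence — a large antecedent–consequent pair, i.e. a double period.
Phrase 3 begins with different material from phrase 1, making it contrasting.

contrasting double period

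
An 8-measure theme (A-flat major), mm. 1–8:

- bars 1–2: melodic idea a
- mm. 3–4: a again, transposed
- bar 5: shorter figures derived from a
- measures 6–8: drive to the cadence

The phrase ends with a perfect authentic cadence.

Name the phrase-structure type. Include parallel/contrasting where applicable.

sentence

Basic idea (bars 1–2) + its repetition (bars 3–4) form the presentation; fragmentation and cadence (mm. 5-8) form the continuation — the 8-bar whole is a sentence.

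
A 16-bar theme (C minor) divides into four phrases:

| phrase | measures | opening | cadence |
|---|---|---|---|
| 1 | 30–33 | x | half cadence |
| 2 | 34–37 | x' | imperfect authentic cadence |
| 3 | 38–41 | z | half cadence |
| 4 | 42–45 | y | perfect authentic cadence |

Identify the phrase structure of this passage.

contrasting double period

Four phrases in two halves: the first half (bars 30–37) ends with an imperfect authentic cadence, the second (mm. 38–45) with a perfect authentic cadence — a large antecedent–consequent pair, i.e. a double period.
Phrase 3 begins with different material from phrase 1, making it contrasting.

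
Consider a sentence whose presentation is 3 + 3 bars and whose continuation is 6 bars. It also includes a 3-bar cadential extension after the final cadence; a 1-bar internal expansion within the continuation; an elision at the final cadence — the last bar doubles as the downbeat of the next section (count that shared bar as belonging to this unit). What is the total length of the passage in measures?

Basic sentence: 3 + 3 + 6 = 12 bars.
12 (basic form) + 3 (cadential extension) + 1 (internal expansion) = 16.
The elision shares a bar with the next section but does not change this unit's count.

16 measures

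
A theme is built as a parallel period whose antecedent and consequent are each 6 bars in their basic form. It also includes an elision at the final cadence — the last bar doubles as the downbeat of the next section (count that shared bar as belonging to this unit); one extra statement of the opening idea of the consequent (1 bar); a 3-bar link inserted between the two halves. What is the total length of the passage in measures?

16 measures

Basic parallel period: 6 + 6 = 12 bars.
12 (basic form) + 1 (extra statement) + 3 (link) = 16.
The elision shares a bar with the next section but does not change this unit's count.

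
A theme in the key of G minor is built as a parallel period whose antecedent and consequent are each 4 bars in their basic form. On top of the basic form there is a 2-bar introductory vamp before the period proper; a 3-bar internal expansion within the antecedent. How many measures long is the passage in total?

13 measures

Basic parallel period: 4 + 4 = 8 bars.
8 (basic form) + 2 (introduction) + 3 (internal expansion) = 13.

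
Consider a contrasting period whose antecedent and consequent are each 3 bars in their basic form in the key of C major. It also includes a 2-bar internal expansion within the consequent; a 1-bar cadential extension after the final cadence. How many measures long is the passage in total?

Basic contrasting period: 3 + 3 = 6 bars.
6 (basic form) + 2 (internal expansion) + 1 (cadential extension) = 9.

9 measures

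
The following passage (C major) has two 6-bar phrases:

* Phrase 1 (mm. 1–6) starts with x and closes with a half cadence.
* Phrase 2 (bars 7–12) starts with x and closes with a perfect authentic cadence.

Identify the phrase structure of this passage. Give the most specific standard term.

parallel period

Phrase 1 ends with a half cadence (weaker) and phrase 2 with a perfect authentic cadence (stronger): antecedent + consequent = a period.
The two phrases open with the same material (x / x), so the period is parallel.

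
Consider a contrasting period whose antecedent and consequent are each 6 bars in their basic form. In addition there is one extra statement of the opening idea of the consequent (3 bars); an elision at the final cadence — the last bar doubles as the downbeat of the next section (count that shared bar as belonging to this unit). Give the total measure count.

15 measures

Basic contrasting period: 6 + 6 = 12 bars.
12 (basic form) + 3 (extra statement) = 15.
The elision shares a bar with the next section but does not change this unit's count.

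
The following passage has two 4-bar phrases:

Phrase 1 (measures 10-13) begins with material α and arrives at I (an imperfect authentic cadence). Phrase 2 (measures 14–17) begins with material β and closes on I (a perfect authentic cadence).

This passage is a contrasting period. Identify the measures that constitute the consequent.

measures 14–17

The antecedent is the phrase ending with the weaker cadence (imperfect authentic cadence, phrase 1) and the consequent the one ending more conclusively (perfect authentic cadence, phrase 2); the consequent is mm. 14-17.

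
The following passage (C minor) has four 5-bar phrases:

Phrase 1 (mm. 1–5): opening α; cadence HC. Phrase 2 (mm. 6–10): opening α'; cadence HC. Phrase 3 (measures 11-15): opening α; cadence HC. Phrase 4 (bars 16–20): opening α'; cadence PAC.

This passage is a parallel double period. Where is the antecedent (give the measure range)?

In a double period the four phrases pair into a large antecedent (phrases 1–2, ending half cadence) and a large consequent (phrases 3–4, ending perfect authentic cadence). The antecedent spans mm. 1-10.

measures 1–10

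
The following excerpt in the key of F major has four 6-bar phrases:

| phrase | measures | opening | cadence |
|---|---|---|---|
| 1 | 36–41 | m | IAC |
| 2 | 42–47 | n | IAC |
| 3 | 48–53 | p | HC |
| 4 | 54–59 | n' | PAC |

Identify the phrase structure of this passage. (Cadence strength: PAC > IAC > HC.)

contrasting double period

Four phrases in two halves: the first half (bars 36–47) ends with an imperfect authentic cadence, the second (measures 48–59) with a perfect authentic cadence — a large antecedent–consequent pair, i.e. a double period.
Phrase 3 begins with different material from phrase 1, making it contrasting.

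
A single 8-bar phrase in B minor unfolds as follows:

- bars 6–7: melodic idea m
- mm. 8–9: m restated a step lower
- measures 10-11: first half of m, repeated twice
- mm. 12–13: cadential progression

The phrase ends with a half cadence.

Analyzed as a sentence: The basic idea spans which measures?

The presentation of a sentence is the basic idea (bars 6–7) plus its repetition (measures 8–9); the basic idea is therefore mm. 6–7.

measures 6–7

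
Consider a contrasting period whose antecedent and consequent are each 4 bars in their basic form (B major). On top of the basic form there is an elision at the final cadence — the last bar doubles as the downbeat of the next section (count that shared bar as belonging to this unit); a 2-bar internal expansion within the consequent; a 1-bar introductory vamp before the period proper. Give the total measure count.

11 measures

Basic contrasting period: 4 + 4 = 8 bars.
8 (basic form) + 2 (internal expansion) + 1 (introduction) = 11.
The elision shares a bar with the next section but does not change this unit's count.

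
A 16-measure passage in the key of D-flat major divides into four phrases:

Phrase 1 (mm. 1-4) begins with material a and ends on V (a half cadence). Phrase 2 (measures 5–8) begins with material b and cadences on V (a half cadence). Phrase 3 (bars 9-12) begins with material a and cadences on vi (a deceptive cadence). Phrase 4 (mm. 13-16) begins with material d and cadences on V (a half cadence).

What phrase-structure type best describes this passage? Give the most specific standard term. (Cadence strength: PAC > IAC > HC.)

phrase group

Phrase 4 ends with a half cadence, no stronger than phrase 2's half cadence, so the four phrases do not form a double period; nor do phrases 3–4 duplicate 1–2, so it is not a repeated period. With no phrase reaching a conclusive cadence, the passage is a phrase group.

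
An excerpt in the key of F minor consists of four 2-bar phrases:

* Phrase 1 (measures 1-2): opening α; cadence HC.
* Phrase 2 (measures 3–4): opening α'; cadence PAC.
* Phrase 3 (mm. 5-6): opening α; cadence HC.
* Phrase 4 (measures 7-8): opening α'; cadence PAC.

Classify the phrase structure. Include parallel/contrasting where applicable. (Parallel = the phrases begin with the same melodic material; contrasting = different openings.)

repeated period

The cadence pattern HC–PAC–HC–PAC is weak–strong twice, and phrases 3–4 restate phrases 1–2: a period heard twice, not a double period (which would end weakly at phrase 2).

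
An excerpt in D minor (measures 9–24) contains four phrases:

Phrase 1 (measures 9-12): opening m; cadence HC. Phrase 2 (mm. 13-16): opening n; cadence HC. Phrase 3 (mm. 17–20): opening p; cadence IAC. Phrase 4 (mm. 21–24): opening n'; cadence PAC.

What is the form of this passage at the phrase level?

contrasting double period

Four phrases in two halves: the first half (bars 9–16) ends with a half cadence, the second (mm. 17–24) with a perfect authentic cadence — a large antecedent–consequent pair, i.e. a double period.
Phrase 3 begins with different material from phrase 1, making it contrasting.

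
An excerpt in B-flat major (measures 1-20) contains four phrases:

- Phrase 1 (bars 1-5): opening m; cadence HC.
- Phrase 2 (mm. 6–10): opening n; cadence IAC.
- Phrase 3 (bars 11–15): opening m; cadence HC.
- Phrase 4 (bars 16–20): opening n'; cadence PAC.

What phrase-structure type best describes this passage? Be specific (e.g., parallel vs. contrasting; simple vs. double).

Four phrases in two halves: the first half (measures 1-10) ends with an imperfect authentic cadence, the second (mm. 11-20) with a perfect authentic cadence — a large antecedent–consequent pair, i.e. a double period.
Phrase 3 begins with the same material as phrase 1, making it parallel.

parallel double period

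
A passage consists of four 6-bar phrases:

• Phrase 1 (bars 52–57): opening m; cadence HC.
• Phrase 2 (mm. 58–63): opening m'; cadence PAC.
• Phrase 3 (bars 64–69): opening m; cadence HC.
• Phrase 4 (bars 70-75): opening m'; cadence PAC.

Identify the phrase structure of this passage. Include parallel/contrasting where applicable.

repeated period

The cadence pattern HC–PAC–HC–PAC is weak–strong twice, and phrases 3–4 restate phrases 1–2: a period heard twice, not a double period (which would end weakly at phrase 2).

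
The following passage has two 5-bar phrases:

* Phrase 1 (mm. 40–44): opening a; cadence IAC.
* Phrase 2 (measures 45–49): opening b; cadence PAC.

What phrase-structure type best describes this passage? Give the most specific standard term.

Phrase 1 ends with an imperfect authentic cadence (weaker) and phrase 2 with a perfect authentic cadence (stronger): antecedent + consequent = a period.
The two phrases open with different material (a / b), so the period is contrasting.

contrasting period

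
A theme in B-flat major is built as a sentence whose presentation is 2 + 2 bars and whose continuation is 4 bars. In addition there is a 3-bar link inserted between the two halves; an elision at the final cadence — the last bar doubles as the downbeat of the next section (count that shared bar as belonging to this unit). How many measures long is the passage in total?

11 measures

Basic sentence: 2 + 2 + 4 = 8 bars.
8 (basic form) + 3 (link) = 11.
The elision shares a bar with the next section but does not change this unit's count.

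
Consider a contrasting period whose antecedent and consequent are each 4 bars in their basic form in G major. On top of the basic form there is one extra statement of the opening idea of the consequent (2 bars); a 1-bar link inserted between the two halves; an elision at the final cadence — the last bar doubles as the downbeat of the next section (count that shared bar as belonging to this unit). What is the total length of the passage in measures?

11 measures

Basic contrasting period: 4 + 4 = 8 bars.
8 (basic form) + 2 (extra statement) + 1 (link) = 11.
The elision shares a bar with the next section but does not change this unit's count.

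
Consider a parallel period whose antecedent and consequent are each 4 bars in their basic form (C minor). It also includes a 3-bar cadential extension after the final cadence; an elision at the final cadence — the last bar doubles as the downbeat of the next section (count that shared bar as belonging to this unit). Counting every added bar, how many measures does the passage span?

11 measures

Basic parallel period: 4 + 4 = 8 bars.
8 (basic form) + 3 (cadential extension) = 11.
The elision shares a bar with the next section but does not change this unit's count.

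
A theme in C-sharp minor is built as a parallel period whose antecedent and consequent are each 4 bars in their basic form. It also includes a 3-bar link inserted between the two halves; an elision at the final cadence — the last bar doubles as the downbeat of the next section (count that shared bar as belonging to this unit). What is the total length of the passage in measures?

Basic parallel period: 4 + 4 = 8 bars.
8 (basic form) + 3 (link) = 11.
The elision shares a bar with the next section but does not change this unit's count.

11 measures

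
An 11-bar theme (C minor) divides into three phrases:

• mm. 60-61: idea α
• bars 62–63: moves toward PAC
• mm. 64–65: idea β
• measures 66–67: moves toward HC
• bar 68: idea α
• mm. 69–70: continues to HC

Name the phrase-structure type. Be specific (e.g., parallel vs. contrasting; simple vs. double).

The final phrase closes with a half cadence, which is not stronger than the preceding half cadence; the 3 phrases lack an overall antecedent–consequent design and so form a phrase group.

phrase group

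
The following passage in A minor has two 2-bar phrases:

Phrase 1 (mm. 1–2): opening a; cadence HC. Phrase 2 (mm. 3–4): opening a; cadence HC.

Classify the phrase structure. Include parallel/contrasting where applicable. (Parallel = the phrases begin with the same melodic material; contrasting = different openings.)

Both phrases have the same opening (a) and the same cadence (half cadence): the second is a restatement, not a consequent, so this is a repeated phrase rather than a period.

repeated phrase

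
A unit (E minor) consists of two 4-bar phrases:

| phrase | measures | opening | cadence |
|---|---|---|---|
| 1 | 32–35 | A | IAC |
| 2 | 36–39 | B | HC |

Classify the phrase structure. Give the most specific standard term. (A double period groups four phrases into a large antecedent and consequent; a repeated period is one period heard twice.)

The second phrase closes with a half cadence, which is not stronger than the first phrase's imperfect authentic cadence; without a weak→strong cadential pair there is no antecedent–consequent relationship, so this is a phrase group rather than a period.

phrase group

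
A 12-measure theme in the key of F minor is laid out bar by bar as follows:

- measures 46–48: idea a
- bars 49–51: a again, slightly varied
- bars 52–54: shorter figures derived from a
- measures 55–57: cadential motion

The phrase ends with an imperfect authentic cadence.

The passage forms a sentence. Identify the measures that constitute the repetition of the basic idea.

measures 49–51

The presentation of a sentence is the basic idea (measures 46–48) plus its repetition (mm. 49–51); the repetition of the basic idea is therefore mm. 49–51.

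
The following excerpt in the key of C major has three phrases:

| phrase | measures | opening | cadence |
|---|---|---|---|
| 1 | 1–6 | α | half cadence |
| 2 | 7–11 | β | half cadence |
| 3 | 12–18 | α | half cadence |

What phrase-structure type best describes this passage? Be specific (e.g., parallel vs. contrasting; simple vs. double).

The final phrase closes with a half cadence, which is not stronger than the preceding half cadence; the 3 phrases lack an overall antecedent–consequent design and so form a phrase group.

phrase group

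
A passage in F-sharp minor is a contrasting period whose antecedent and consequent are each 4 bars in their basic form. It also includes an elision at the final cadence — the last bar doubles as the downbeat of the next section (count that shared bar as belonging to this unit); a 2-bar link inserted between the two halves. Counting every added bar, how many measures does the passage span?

10 measures

Basic contrasting period: 4 + 4 = 8 bars.
8 (basic form) + 2 (link) = 10.
The elision shares a bar with the next section but does not change this unit's count.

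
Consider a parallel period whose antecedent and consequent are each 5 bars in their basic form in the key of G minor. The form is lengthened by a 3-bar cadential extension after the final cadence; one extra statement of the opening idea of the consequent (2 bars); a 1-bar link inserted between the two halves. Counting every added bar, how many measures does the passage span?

Basic parallel period: 5 + 5 = 10 bars.
10 (basic form) + 3 (cadential extension) + 2 (extra statement) + 1 (link) = 16.

16 measures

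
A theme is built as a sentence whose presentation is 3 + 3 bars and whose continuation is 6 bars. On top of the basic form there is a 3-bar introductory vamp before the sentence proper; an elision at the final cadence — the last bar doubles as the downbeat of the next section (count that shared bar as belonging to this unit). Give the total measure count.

15 measures

Basic sentence: 3 + 3 + 6 = 12 bars.
12 (basic form) + 3 (introduction) = 15.
The elision shares a bar with the next section but does not change this unit's count.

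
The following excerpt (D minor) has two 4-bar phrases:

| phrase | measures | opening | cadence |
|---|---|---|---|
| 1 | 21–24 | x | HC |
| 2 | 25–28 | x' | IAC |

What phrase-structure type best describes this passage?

parallel period

Phrase 1 ends with a half cadence (weaker) and phrase 2 with an imperfect authentic cadence (stronger): antecedent + consequent = a period.
The two phrases open with the same material (x / x'), so the period is parallel.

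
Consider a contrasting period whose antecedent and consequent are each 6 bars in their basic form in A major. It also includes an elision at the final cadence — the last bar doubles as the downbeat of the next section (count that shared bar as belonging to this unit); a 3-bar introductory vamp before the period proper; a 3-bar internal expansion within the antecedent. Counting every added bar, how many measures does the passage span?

Basic contrasting period: 6 + 6 = 12 bars.
12 (basic form) + 3 (introduction) + 3 (internal expansion) = 18.
The elision shares a bar with the next section but does not change this unit's count.

18 measures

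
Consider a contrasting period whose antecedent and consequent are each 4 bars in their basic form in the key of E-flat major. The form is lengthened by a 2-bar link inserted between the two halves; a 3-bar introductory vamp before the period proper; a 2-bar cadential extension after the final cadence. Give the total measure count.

15 measures

Basic contrasting period: 4 + 4 = 8 bars.
8 (basic form) + 2 (link) + 3 (introduction) + 2 (cadential extension) = 15.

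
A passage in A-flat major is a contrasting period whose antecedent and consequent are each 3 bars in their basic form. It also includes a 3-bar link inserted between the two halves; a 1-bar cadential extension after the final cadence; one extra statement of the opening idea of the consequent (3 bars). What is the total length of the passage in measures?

Basic contrasting period: 3 + 3 = 6 bars.
6 (basic form) + 3 (link) + 1 (cadential extension) + 3 (extra statement) = 13.

13 measures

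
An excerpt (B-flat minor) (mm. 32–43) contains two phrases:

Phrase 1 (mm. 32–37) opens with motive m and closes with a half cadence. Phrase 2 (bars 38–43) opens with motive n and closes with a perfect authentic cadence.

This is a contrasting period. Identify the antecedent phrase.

The phrase ending with the weaker cadence (half cadence) is the antecedent; the one ending more conclusively (perfect authentic cadence) is the consequent. The antecedent is phrase 1.

phrase 1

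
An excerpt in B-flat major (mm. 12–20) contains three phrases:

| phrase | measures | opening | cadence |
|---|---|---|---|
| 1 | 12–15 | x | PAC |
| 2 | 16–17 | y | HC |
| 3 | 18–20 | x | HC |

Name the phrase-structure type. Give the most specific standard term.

The final phrase closes with a half cadence, which is not stronger than the preceding half cadence; the 3 phrases lack an overall antecedent–consequent design and so form a phrase group.

phrase group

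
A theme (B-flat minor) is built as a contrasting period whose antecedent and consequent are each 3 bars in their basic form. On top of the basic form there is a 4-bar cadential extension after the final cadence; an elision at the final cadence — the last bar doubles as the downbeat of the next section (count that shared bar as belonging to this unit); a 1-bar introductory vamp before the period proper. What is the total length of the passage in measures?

Basic contrasting period: 3 + 3 = 6 bars.
6 (basic form) + 4 (cadential extension) + 1 (introduction) = 11.
The elision shares a bar with the next section but does not change this unit's count.

11 measures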